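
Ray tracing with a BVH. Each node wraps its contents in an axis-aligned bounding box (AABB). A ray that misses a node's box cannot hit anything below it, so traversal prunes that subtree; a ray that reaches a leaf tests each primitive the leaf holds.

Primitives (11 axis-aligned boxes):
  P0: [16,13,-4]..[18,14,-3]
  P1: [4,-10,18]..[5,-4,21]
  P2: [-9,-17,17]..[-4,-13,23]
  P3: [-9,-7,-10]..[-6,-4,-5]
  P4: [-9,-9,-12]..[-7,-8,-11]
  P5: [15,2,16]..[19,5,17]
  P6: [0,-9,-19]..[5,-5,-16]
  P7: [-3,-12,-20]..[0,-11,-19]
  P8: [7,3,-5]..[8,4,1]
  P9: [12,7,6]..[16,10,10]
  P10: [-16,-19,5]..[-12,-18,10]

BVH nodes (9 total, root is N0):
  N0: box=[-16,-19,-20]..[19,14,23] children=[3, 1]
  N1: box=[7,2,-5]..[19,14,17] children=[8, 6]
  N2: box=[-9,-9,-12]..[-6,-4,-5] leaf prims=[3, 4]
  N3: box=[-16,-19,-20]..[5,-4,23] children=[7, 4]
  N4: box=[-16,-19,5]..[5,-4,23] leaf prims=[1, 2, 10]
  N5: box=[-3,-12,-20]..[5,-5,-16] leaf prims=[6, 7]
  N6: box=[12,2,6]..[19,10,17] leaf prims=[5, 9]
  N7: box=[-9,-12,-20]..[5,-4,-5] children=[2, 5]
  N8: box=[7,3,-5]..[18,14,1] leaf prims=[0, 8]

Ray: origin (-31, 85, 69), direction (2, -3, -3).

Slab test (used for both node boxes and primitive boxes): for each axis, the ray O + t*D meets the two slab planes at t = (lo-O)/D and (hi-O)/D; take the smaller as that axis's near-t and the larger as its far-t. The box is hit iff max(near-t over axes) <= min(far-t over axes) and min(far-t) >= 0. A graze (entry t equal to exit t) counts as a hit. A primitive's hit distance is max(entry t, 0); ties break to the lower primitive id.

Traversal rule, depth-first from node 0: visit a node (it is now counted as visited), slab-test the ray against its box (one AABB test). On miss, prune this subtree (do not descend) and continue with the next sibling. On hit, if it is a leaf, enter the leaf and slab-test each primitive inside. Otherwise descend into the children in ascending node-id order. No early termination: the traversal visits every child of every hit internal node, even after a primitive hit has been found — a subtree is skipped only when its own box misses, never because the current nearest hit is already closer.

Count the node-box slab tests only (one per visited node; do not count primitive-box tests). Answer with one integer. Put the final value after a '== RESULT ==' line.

Trace the traversal:
N0 x:[15/2,25] y:[71/3,104/3] z:[46/3,89/3] -> hit [71/3,25], descend [1, 3]
  N1 x:[19,25] y:[71/3,83/3] z:[52/3,74/3] -> hit [71/3,74/3], descend [6, 8]
    N6 x:[43/2,25] y:[25,83/3] z:[52/3,21] -> miss, prune
    N8 x:[19,49/2] y:[71/3,82/3] z:[68/3,74/3] -> hit [71/3,49/2] leaf, test {P0@t=24, P8(miss)}
  N3 x:[15/2,18] y:[89/3,104/3] z:[46/3,89/3] -> miss, prune

order=[0, 1, 6, 8, 3]  |boxes|=5  |leaves|=1  hit=P0

== RESULT ==
5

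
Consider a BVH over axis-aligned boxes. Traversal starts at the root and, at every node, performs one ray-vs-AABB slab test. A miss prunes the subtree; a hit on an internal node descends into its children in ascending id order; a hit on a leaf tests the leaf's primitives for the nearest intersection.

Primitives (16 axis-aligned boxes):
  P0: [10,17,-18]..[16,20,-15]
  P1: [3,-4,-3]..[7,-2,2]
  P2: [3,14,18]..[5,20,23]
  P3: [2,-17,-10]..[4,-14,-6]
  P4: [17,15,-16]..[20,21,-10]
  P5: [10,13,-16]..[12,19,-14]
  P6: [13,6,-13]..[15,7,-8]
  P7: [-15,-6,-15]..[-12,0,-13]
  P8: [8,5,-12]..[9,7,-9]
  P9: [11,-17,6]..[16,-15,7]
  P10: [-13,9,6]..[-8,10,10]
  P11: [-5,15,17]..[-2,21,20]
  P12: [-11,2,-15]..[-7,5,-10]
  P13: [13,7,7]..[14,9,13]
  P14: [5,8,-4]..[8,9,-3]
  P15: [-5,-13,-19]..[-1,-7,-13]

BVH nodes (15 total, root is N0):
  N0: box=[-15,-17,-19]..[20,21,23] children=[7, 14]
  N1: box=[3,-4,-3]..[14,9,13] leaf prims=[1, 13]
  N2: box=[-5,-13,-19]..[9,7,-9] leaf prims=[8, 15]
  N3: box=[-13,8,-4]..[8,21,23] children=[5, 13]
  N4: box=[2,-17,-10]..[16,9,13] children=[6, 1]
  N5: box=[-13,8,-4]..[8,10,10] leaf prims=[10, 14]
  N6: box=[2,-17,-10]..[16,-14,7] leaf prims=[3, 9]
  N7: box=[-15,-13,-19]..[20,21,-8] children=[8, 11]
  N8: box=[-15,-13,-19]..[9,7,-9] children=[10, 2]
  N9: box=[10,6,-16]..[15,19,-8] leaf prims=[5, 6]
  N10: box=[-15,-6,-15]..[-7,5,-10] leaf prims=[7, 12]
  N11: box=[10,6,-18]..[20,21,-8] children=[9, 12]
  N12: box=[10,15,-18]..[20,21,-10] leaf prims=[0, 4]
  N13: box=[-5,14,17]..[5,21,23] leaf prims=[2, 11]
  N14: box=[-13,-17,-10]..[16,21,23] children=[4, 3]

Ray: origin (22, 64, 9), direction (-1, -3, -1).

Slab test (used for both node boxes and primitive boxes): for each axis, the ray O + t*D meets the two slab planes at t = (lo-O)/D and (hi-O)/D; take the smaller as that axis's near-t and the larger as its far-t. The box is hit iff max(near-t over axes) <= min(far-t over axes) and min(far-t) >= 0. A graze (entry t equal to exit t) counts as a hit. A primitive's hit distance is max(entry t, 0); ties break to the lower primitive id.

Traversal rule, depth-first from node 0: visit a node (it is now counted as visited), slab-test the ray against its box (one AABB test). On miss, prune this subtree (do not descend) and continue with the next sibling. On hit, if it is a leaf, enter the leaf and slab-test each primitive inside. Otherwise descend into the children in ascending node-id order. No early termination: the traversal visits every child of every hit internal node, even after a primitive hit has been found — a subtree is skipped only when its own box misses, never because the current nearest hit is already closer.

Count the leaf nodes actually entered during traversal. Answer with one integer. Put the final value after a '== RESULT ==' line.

Traverse from the root:
N0 x:[2,37] y:[43/3,27] z:[-14,28] -> hit [43/3,27], descend [7, 14]
  N7 x:[2,37] y:[43/3,77/3] z:[17,28] -> hit [17,77/3], descend [8, 11]
    N8 x:[13,37] y:[19,77/3] z:[18,28] -> hit [19,77/3], descend [2, 10]
      N2 x:[13,27] y:[19,77/3] z:[18,28] -> hit [19,77/3] leaf, test {P8(miss), P15@t=71/3}
      N10 x:[29,37] y:[59/3,70/3] z:[19,24] -> miss, prune
    N11 x:[2,12] y:[43/3,58/3] z:[17,27] -> miss, prune
  N14 x:[6,35] y:[43/3,27] z:[-14,19] -> hit [43/3,19], descend [3, 4]
    N3 x:[14,35] y:[43/3,56/3] z:[-14,13] -> miss, prune
    N4 x:[6,20] y:[55/3,27] z:[-4,19] -> hit [55/3,19], descend [1, 6]
      N1 x:[8,19] y:[55/3,68/3] z:[-4,12] -> miss, prune
      N6 x:[6,20] y:[26,27] z:[2,19] -> miss, prune

11 AABB tests over nodes [0, 7, 8, 2, 10, 11, 14, 3, 4, 1, 6]; 1 leaf entered; closest P15.

== RESULT ==
1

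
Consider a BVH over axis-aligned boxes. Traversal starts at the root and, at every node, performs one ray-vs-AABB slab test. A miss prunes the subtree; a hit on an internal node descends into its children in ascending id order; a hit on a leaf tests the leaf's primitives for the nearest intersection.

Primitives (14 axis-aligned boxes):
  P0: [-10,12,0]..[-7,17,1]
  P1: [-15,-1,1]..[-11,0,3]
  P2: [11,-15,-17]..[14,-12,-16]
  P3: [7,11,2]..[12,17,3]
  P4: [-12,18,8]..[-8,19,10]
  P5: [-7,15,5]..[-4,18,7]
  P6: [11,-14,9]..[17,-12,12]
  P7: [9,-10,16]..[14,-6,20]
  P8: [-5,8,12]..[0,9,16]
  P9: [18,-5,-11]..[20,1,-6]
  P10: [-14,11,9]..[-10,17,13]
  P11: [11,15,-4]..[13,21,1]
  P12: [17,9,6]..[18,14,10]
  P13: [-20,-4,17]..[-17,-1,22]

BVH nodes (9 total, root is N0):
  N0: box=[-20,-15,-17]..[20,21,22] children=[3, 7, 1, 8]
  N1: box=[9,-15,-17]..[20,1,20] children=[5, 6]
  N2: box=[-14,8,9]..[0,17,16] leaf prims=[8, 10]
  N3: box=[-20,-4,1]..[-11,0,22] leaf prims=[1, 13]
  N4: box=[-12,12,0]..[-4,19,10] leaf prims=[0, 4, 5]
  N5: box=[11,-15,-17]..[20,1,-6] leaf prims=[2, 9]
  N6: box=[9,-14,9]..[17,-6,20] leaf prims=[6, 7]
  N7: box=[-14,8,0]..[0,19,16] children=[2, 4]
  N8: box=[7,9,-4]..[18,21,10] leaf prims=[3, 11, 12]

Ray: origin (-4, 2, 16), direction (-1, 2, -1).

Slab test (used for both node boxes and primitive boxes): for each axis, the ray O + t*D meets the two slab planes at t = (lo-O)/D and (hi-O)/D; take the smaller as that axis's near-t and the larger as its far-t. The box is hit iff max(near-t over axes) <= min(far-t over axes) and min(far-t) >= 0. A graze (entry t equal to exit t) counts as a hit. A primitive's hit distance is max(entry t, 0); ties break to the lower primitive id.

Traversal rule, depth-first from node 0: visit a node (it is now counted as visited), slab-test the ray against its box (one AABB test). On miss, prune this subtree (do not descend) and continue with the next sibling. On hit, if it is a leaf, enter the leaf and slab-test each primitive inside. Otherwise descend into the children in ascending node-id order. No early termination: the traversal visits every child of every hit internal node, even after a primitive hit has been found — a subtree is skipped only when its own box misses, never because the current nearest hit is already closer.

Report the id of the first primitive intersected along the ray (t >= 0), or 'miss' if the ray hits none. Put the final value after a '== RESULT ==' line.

Traverse from the root:
N0 x:[-24,16] y:[-17/2,19/2] z:[-6,33] -> hit [-6,19/2], descend [1, 3, 7, 8]
  N1 x:[-24,-13] y:[-17/2,-1/2] z:[-4,33] -> miss, prune
  N3 x:[7,16] y:[-3,-1] z:[-6,15] -> miss, prune
  N7 x:[-4,10] y:[3,17/2] z:[0,16] -> hit [3,17/2], descend [2, 4]
    N2 x:[-4,10] y:[3,15/2] z:[0,7] -> hit [3,7] leaf, test {P8(miss), P10@t=6}
    N4 x:[0,8] y:[5,17/2] z:[6,16] -> hit [6,8] leaf, test {P0(miss), P4@t=8, P5(miss)}
  N8 x:[-22,-11] y:[7/2,19/2] z:[6,20] -> miss, prune

Summary -> nodes [0, 1, 3, 7, 2, 4, 8]; box-tests=7; leaf-entries=2; first=P10

== RESULT ==
10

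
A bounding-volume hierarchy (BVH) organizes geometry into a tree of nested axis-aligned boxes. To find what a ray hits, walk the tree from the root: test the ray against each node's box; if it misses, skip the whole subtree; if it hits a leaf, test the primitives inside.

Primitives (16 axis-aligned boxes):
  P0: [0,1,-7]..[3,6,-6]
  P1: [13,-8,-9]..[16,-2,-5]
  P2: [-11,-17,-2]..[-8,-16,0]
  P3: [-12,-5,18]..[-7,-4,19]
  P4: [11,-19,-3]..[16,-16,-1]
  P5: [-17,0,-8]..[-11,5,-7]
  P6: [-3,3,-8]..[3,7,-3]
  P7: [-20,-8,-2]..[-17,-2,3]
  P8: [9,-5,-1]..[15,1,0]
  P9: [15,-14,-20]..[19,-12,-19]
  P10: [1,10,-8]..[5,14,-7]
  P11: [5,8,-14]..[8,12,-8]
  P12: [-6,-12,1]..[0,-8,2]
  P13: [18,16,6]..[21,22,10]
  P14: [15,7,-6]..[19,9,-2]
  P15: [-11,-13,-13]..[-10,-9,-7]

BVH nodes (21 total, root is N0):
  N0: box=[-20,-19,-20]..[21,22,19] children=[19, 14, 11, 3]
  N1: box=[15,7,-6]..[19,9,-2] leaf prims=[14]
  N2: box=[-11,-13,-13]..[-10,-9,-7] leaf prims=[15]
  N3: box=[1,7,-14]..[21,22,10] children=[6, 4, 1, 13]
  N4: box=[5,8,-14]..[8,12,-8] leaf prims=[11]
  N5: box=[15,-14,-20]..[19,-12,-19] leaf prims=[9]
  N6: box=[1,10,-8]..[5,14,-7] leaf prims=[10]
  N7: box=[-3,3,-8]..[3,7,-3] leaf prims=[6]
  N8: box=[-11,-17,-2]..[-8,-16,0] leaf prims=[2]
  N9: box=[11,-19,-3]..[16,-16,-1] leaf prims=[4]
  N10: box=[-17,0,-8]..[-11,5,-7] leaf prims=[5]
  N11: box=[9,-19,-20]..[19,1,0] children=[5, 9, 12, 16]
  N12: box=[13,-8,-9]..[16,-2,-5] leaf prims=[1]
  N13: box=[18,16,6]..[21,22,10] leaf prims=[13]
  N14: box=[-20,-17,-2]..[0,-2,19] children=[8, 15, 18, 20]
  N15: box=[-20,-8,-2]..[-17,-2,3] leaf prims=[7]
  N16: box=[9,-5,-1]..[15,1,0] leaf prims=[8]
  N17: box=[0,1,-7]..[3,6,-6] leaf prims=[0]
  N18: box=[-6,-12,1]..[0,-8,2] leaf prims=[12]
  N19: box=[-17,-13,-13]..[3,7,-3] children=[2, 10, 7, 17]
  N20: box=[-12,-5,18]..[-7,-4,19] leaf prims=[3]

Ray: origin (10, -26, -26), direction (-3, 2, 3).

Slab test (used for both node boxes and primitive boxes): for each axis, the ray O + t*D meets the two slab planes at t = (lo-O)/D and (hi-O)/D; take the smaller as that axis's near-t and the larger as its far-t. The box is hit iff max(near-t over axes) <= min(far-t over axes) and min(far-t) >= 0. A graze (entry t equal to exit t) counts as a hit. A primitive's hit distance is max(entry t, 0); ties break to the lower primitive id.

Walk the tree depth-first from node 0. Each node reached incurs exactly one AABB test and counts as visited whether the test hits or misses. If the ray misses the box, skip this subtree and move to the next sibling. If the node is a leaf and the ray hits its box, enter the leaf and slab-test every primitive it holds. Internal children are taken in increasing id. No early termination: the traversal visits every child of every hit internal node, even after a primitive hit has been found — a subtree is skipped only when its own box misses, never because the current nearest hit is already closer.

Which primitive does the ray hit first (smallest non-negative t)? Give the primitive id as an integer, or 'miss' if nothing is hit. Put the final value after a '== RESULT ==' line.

Traverse from the root:
N0 x:[-11/3,10] y:[7/2,24] z:[2,15] -> hit [7/2,10], descend [3, 11, 14, 19]
  N3 x:[-11/3,3] y:[33/2,24] z:[4,12] -> miss, prune
  N11 x:[-3,1/3] y:[7/2,27/2] z:[2,26/3] -> miss, prune
  N14 x:[10/3,10] y:[9/2,12] z:[8,15] -> hit [8,10], descend [8, 15, 18, 20]
    N8 x:[6,7] y:[9/2,5] z:[8,26/3] -> miss, prune
    N15 x:[9,10] y:[9,12] z:[8,29/3] -> hit [9,29/3] leaf, test {P7@t=9}
    N18 x:[10/3,16/3] y:[7,9] z:[9,28/3] -> miss, prune
    N20 x:[17/3,22/3] y:[21/2,11] z:[44/3,15] -> miss, prune
  N19 x:[7/3,9] y:[13/2,33/2] z:[13/3,23/3] -> hit [13/2,23/3], descend [2, 7, 10, 17]
    N2 x:[20/3,7] y:[13/2,17/2] z:[13/3,19/3] -> miss, prune
    N7 x:[7/3,13/3] y:[29/2,33/2] z:[6,23/3] -> miss, prune
    N10 x:[7,9] y:[13,31/2] z:[6,19/3] -> miss, prune
    N17 x:[7/3,10/3] y:[27/2,16] z:[19/3,20/3] -> miss, prune

13 AABB tests over nodes [0, 3, 11, 14, 8, 15, 18, 20, 19, 2, 7, 10, 17]; 1 leaf entered; closest P7.

== RESULT ==
7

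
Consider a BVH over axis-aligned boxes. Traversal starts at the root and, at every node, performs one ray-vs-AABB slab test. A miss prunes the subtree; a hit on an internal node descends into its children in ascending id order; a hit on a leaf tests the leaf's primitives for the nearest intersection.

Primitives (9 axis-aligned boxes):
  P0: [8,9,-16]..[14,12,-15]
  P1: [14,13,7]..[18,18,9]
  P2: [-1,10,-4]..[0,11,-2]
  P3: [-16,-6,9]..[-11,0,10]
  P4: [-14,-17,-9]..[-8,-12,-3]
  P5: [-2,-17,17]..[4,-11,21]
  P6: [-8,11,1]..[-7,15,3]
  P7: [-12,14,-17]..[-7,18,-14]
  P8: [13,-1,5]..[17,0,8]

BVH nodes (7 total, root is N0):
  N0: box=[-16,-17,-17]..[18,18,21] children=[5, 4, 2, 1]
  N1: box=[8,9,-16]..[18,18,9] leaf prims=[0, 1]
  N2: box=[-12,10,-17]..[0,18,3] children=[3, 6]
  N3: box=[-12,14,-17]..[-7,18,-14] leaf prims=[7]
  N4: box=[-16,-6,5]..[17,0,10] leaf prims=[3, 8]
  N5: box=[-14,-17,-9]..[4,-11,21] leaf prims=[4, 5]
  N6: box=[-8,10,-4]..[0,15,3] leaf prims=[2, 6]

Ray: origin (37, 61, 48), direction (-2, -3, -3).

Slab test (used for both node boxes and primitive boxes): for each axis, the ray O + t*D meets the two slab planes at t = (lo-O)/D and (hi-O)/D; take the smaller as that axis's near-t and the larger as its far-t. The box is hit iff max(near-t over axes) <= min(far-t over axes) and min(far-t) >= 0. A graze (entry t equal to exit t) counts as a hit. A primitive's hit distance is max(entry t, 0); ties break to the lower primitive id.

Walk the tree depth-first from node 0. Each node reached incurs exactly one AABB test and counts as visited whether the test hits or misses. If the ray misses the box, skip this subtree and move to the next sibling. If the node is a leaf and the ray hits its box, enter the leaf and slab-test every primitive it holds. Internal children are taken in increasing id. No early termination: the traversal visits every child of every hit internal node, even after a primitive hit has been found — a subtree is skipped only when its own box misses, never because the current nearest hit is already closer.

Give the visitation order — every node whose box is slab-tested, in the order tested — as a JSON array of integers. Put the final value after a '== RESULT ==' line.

Traverse from the root:
N0 x:[19/2,53/2] y:[43/3,26] z:[9,65/3] -> hit [43/3,65/3], descend [1, 2, 4, 5]
  N1 x:[19/2,29/2] y:[43/3,52/3] z:[13,64/3] -> hit [43/3,29/2] leaf, test {P0(miss), P1(miss)}
  N2 x:[37/2,49/2] y:[43/3,17] z:[15,65/3] -> miss, prune
  N4 x:[10,53/2] y:[61/3,67/3] z:[38/3,43/3] -> miss, prune
  N5 x:[33/2,51/2] y:[24,26] z:[9,19] -> miss, prune

Summary -> nodes [0, 1, 2, 4, 5]; box-tests=5; leaf-entries=1; first=miss

== RESULT ==
[0, 1, 2, 4, 5]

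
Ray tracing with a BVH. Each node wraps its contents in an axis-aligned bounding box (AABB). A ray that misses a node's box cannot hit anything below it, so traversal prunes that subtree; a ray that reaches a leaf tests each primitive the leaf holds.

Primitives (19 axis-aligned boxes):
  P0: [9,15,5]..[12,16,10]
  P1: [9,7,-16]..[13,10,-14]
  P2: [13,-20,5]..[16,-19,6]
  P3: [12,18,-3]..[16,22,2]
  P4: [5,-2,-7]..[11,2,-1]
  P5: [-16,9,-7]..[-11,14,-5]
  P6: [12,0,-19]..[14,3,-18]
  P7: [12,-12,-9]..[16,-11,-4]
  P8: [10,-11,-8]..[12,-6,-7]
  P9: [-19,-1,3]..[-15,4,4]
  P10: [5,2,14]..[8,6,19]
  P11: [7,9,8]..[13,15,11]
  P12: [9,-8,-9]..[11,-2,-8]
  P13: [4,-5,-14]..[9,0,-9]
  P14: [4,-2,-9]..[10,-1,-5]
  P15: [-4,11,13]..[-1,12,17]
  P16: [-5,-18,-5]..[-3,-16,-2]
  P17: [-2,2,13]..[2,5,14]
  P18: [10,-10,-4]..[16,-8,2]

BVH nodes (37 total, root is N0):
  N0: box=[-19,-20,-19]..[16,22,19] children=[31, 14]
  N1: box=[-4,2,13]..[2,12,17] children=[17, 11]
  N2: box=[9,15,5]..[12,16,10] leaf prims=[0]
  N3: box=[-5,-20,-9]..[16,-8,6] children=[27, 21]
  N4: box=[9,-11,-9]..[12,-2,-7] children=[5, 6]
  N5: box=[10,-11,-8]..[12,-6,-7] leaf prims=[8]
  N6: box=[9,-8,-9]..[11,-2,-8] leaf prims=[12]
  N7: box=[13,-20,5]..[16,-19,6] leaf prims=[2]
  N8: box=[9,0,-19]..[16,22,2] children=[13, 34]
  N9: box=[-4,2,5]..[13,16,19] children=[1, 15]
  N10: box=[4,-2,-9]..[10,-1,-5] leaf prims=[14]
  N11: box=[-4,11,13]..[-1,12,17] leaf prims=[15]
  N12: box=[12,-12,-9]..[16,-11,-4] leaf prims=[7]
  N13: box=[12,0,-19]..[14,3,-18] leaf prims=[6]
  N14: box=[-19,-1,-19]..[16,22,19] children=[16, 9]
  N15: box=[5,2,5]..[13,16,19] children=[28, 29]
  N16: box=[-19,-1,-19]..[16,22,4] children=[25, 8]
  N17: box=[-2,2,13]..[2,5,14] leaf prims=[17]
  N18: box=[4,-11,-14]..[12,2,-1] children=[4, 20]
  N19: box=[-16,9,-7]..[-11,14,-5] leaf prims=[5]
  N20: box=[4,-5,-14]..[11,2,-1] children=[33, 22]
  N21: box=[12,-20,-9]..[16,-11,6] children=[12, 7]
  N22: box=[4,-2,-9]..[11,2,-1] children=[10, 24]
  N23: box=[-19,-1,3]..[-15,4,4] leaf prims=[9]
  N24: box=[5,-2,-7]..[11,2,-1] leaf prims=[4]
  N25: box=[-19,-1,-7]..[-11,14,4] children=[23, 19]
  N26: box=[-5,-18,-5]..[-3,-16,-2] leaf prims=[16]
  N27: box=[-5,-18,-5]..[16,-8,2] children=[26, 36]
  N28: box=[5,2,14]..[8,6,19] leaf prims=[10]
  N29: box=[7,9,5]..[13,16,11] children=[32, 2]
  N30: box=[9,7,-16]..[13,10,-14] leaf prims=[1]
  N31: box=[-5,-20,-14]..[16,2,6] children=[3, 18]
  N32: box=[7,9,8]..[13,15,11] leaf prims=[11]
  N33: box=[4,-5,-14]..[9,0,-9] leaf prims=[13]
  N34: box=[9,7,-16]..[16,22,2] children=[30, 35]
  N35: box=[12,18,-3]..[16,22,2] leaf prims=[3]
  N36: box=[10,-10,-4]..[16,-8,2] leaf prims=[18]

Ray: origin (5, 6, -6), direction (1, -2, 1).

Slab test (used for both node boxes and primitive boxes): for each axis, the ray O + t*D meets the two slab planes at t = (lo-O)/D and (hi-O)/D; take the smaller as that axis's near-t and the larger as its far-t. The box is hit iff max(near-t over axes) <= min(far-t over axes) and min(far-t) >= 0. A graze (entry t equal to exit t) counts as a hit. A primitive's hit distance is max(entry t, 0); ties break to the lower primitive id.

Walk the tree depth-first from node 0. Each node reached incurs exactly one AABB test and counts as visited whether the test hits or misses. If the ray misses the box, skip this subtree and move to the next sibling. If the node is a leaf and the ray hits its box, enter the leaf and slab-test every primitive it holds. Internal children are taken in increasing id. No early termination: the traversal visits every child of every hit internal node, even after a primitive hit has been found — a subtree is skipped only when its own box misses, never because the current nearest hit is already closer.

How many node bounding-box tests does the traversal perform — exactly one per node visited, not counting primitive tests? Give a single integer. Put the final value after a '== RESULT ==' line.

Walk:
N0 x:[-24,11] y:[-8,13] z:[-13,25] -> hit [-8,11], descend [14, 31]
  N14 x:[-24,11] y:[-8,7/2] z:[-13,25] -> hit [-8,7/2], descend [9, 16]
    N9 x:[-9,8] y:[-5,2] z:[11,25] -> miss, prune
    N16 x:[-24,11] y:[-8,7/2] z:[-13,10] -> hit [-8,7/2], descend [8, 25]
      N8 x:[4,11] y:[-8,3] z:[-13,8] -> miss, prune
      N25 x:[-24,-16] y:[-4,7/2] z:[-1,10] -> miss, prune
  N31 x:[-10,11] y:[2,13] z:[-8,12] -> hit [2,11], descend [3, 18]
    N3 x:[-10,11] y:[7,13] z:[-3,12] -> hit [7,11], descend [21, 27]
      N21 x:[7,11] y:[17/2,13] z:[-3,12] -> hit [17/2,11], descend [7, 12]
        N7 x:[8,11] y:[25/2,13] z:[11,12] -> miss, prune
        N12 x:[7,11] y:[17/2,9] z:[-3,2] -> miss, prune
      N27 x:[-10,11] y:[7,12] z:[1,8] -> hit [7,8], descend [26, 36]
        N26 x:[-10,-8] y:[11,12] z:[1,4] -> miss, prune
        N36 x:[5,11] y:[7,8] z:[2,8] -> hit [7,8] leaf, test {P18@t=7}
    N18 x:[-1,7] y:[2,17/2] z:[-8,5] -> hit [2,5], descend [4, 20]
      N4 x:[4,7] y:[4,17/2] z:[-3,-1] -> miss, prune
      N20 x:[-1,6] y:[2,11/2] z:[-8,5] -> hit [2,5], descend [22, 33]
        N22 x:[-1,6] y:[2,4] z:[-3,5] -> hit [2,4], descend [10, 24]
          N10 x:[-1,5] y:[7/2,4] z:[-3,1] -> miss, prune
          N24 x:[0,6] y:[2,4] z:[-1,5] -> hit [2,4] leaf, test {P4@t=2}
        N33 x:[-1,4] y:[3,11/2] z:[-8,-3] -> miss, prune

21 AABB tests over nodes [0, 14, 9, 16, 8, 25, 31, 3, 21, 7, 12, 27, 26, 36, 18, 4, 20, 22, 10, 24, 33]; 2 leaves entered; closest P4.

== RESULT ==
21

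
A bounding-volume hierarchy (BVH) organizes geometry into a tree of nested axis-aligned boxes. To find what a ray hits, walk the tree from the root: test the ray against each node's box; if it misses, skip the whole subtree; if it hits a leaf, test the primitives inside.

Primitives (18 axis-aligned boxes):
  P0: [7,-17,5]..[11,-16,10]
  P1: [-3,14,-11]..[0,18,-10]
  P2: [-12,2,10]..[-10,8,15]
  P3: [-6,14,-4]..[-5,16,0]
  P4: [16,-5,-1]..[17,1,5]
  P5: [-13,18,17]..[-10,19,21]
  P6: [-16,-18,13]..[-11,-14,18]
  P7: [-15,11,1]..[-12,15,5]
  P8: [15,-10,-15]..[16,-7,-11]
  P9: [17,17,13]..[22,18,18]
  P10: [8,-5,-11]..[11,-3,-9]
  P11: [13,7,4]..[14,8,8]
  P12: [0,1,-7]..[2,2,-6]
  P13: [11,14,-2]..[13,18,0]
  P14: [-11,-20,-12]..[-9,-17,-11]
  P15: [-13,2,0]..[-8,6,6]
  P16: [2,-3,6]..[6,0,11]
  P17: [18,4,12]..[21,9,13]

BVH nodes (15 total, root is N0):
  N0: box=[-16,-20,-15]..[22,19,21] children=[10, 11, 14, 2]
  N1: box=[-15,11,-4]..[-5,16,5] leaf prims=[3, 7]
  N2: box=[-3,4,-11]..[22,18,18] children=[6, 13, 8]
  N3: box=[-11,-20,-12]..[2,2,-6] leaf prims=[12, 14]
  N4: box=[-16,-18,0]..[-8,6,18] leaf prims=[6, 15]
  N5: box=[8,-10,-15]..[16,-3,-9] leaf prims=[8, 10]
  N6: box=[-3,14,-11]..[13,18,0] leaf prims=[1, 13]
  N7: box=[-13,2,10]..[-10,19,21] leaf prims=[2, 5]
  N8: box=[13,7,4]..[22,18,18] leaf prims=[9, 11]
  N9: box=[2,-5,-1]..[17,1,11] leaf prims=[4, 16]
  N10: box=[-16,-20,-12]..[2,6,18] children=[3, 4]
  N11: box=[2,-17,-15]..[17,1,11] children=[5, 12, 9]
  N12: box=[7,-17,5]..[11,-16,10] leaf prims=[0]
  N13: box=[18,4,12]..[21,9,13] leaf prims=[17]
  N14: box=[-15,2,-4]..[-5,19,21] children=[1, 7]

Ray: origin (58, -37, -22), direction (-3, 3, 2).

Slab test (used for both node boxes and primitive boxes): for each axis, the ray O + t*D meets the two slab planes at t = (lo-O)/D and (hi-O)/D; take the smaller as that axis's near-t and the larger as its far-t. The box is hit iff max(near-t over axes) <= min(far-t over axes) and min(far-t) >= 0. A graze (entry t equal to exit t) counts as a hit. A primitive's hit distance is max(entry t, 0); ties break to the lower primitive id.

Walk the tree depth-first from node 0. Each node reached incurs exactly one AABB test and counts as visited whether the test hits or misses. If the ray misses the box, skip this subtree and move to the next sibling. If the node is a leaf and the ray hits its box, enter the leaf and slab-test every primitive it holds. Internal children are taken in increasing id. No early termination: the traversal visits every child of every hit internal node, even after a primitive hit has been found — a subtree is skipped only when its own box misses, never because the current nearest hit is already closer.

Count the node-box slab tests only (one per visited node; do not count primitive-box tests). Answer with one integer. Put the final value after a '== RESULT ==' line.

Walk:
N0 x:[12,74/3] y:[17/3,56/3] z:[7/2,43/2] -> hit [12,56/3], descend [2, 10, 11, 14]
  N2 x:[12,61/3] y:[41/3,55/3] z:[11/2,20] -> hit [41/3,55/3], descend [6, 8, 13]
    N6 x:[15,61/3] y:[17,55/3] z:[11/2,11] -> miss, prune
    N8 x:[12,15] y:[44/3,55/3] z:[13,20] -> hit [44/3,15] leaf, test {P9(miss), P11@t=44/3}
    N13 x:[37/3,40/3] y:[41/3,46/3] z:[17,35/2] -> miss, prune
  N10 x:[56/3,74/3] y:[17/3,43/3] z:[5,20] -> miss, prune
  N11 x:[41/3,56/3] y:[20/3,38/3] z:[7/2,33/2] -> miss, prune
  N14 x:[21,73/3] y:[13,56/3] z:[9,43/2] -> miss, prune

Summary -> nodes [0, 2, 6, 8, 13, 10, 11, 14]; box-tests=8; leaf-entries=1; first=P11

== RESULT ==
8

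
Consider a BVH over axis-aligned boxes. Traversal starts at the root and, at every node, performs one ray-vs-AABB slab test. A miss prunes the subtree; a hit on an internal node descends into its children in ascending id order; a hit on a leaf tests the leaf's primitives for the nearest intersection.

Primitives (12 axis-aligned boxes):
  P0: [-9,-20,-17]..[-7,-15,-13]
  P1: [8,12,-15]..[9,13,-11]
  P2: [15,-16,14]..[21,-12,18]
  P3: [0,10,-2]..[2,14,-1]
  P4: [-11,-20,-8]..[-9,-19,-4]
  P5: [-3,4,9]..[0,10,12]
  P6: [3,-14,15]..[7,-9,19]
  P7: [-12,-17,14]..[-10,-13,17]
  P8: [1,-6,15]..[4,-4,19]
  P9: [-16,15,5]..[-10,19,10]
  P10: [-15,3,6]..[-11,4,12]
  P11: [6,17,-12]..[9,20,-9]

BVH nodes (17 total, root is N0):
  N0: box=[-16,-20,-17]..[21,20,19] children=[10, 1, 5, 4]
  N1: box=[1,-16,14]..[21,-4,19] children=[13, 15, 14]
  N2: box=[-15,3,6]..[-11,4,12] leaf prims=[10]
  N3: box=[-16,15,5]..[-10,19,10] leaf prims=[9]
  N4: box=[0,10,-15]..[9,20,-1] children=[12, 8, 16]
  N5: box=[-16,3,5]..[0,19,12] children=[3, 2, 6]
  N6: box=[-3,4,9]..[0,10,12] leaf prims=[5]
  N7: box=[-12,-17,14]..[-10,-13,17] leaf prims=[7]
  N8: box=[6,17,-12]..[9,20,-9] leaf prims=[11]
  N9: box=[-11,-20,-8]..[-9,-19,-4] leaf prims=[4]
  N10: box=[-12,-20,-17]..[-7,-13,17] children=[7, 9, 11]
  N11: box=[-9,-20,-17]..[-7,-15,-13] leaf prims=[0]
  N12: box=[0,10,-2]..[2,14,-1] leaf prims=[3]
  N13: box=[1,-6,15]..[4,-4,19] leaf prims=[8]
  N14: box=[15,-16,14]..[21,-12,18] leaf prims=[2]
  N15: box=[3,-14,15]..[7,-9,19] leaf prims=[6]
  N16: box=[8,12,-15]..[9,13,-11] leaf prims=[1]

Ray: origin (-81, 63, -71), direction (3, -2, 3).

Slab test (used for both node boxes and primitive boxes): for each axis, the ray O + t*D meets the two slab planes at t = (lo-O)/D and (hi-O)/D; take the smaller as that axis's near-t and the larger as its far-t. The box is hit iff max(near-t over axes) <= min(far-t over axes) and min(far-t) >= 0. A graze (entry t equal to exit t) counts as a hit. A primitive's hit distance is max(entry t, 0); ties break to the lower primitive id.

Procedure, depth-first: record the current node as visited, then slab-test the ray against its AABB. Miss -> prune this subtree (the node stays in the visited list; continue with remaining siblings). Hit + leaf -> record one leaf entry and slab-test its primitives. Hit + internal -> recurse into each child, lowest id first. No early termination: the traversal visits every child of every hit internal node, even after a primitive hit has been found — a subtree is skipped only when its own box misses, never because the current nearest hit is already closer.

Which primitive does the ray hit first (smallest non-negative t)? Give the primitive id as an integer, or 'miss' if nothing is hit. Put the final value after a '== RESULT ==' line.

Walk:
N0 x:[65/3,34] y:[43/2,83/2] z:[18,30] -> hit [65/3,30], descend [1, 4, 5, 10]
  N1 x:[82/3,34] y:[67/2,79/2] z:[85/3,30] -> miss, prune
  N4 x:[27,30] y:[43/2,53/2] z:[56/3,70/3] -> miss, prune
  N5 x:[65/3,27] y:[22,30] z:[76/3,83/3] -> hit [76/3,27], descend [2, 3, 6]
    N2 x:[22,70/3] y:[59/2,30] z:[77/3,83/3] -> miss, prune
    N3 x:[65/3,71/3] y:[22,24] z:[76/3,27] -> miss, prune
    N6 x:[26,27] y:[53/2,59/2] z:[80/3,83/3] -> hit [80/3,27] leaf, test {P5@t=80/3}
  N10 x:[23,74/3] y:[38,83/2] z:[18,88/3] -> miss, prune

Visited [0, 1, 4, 5, 2, 3, 6, 10]. Tests: 8 box, 1 leaf. Nearest: P5.

== RESULT ==
5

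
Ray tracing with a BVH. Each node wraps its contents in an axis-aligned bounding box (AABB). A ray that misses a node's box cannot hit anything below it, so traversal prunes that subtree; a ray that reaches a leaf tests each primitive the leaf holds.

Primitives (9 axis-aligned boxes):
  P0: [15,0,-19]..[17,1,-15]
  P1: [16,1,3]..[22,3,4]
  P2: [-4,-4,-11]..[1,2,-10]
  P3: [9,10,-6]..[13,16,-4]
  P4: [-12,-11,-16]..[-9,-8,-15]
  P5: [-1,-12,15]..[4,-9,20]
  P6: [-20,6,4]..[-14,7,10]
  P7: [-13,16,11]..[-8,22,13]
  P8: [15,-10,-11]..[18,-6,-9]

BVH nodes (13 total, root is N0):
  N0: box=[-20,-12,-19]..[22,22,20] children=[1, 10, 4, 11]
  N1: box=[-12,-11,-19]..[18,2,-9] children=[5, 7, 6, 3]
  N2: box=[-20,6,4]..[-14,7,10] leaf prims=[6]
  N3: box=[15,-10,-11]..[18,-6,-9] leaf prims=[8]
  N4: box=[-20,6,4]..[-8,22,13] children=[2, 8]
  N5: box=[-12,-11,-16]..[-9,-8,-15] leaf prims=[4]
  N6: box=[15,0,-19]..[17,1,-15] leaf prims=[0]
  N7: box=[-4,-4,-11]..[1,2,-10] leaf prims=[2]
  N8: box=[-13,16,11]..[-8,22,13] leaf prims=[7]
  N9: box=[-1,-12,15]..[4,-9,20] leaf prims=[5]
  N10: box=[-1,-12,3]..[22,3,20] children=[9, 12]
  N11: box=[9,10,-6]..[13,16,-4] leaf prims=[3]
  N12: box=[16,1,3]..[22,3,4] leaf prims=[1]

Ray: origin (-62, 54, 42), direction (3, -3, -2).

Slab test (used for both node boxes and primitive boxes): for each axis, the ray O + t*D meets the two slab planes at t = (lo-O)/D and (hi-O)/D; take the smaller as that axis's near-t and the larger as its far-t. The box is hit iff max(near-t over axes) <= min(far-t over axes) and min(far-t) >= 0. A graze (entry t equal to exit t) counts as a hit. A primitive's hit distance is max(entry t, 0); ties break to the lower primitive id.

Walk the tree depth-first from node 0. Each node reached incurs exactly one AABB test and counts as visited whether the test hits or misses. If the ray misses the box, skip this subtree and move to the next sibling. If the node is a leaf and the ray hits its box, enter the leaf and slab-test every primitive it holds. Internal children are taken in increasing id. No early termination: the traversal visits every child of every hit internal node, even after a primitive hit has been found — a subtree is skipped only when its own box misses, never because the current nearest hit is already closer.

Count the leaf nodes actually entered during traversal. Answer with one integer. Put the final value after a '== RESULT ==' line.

Walk:
N0 x:[14,28] y:[32/3,22] z:[11,61/2] -> hit [14,22], descend [1, 4, 10, 11]
  N1 x:[50/3,80/3] y:[52/3,65/3] z:[51/2,61/2] -> miss, prune
  N4 x:[14,18] y:[32/3,16] z:[29/2,19] -> hit [29/2,16], descend [2, 8]
    N2 x:[14,16] y:[47/3,16] z:[16,19] -> hit [16,16] leaf, test {P6@t=16}
    N8 x:[49/3,18] y:[32/3,38/3] z:[29/2,31/2] -> miss, prune
  N10 x:[61/3,28] y:[17,22] z:[11,39/2] -> miss, prune
  N11 x:[71/3,25] y:[38/3,44/3] z:[23,24] -> miss, prune

Summary -> nodes [0, 1, 4, 2, 8, 10, 11]; box-tests=7; leaf-entries=1; first=P6

== RESULT ==
1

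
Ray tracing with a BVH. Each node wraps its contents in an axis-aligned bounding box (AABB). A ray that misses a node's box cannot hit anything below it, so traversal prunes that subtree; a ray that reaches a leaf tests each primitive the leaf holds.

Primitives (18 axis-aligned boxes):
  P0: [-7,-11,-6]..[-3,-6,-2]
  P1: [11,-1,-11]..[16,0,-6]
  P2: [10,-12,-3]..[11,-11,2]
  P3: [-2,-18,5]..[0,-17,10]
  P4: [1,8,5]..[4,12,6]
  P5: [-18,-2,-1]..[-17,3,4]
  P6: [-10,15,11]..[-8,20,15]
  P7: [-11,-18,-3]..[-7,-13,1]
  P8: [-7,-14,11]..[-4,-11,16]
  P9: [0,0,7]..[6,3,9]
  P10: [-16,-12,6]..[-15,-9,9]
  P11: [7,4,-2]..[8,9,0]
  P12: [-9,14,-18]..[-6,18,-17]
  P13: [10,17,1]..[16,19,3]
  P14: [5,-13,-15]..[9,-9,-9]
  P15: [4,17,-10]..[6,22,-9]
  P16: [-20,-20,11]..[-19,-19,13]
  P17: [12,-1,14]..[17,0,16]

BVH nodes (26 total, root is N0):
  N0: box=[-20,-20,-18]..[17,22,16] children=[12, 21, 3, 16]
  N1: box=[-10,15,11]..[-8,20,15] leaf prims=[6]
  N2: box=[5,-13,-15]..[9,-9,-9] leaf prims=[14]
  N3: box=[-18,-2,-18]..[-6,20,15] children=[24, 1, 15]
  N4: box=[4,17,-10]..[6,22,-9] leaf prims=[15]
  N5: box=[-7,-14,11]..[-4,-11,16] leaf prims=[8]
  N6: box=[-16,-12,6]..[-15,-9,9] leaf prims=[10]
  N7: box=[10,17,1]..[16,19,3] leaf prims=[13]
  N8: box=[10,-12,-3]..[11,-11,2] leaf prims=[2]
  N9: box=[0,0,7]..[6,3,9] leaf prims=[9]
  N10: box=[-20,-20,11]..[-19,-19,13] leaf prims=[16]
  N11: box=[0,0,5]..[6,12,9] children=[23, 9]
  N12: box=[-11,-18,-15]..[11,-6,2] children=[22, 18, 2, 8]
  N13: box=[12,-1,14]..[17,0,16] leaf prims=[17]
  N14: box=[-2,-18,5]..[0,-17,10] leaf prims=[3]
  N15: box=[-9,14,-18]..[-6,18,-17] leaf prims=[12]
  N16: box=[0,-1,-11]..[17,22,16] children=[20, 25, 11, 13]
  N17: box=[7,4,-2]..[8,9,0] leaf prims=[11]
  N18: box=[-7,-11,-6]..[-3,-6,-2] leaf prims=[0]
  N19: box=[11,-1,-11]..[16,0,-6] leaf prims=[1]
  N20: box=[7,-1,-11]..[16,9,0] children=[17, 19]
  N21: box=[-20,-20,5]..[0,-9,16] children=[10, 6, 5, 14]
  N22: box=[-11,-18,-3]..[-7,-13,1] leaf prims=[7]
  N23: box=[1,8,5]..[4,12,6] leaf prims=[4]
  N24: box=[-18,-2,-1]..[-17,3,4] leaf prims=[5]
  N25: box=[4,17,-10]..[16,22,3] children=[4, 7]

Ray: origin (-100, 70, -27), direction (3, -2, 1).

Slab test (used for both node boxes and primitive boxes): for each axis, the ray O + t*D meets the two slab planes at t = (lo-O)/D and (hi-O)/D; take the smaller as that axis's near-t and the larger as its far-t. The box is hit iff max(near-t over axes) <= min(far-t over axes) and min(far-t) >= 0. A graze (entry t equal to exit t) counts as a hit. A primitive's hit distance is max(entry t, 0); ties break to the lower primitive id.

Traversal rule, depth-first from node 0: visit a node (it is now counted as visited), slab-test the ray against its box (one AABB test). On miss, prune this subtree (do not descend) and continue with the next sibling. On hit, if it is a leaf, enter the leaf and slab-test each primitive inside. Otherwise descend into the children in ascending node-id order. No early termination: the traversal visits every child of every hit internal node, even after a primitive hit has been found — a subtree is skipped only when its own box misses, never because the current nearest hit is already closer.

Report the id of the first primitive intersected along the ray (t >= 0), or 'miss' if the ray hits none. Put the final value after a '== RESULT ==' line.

Walk:
N0 x:[80/3,39] y:[24,45] z:[9,43] -> hit [80/3,39], descend [3, 12, 16, 21]
  N3 x:[82/3,94/3] y:[25,36] z:[9,42] -> hit [82/3,94/3], descend [1, 15, 24]
    N1 x:[30,92/3] y:[25,55/2] z:[38,42] -> miss, prune
    N15 x:[91/3,94/3] y:[26,28] z:[9,10] -> miss, prune
    N24 x:[82/3,83/3] y:[67/2,36] z:[26,31] -> miss, prune
  N12 x:[89/3,37] y:[38,44] z:[12,29] -> miss, prune
  N16 x:[100/3,39] y:[24,71/2] z:[16,43] -> hit [100/3,71/2], descend [11, 13, 20, 25]
    N11 x:[100/3,106/3] y:[29,35] z:[32,36] -> hit [100/3,35], descend [9, 23]
      N9 x:[100/3,106/3] y:[67/2,35] z:[34,36] -> hit [34,35] leaf, test {P9@t=34}
      N23 x:[101/3,104/3] y:[29,31] z:[32,33] -> miss, prune
    N13 x:[112/3,39] y:[35,71/2] z:[41,43] -> miss, prune
    N20 x:[107/3,116/3] y:[61/2,71/2] z:[16,27] -> miss, prune
    N25 x:[104/3,116/3] y:[24,53/2] z:[17,30] -> miss, prune
  N21 x:[80/3,100/3] y:[79/2,45] z:[32,43] -> miss, prune

14 AABB tests over nodes [0, 3, 1, 15, 24, 12, 16, 11, 9, 23, 13, 20, 25, 21]; 1 leaf entered; closest P9.

== RESULT ==
9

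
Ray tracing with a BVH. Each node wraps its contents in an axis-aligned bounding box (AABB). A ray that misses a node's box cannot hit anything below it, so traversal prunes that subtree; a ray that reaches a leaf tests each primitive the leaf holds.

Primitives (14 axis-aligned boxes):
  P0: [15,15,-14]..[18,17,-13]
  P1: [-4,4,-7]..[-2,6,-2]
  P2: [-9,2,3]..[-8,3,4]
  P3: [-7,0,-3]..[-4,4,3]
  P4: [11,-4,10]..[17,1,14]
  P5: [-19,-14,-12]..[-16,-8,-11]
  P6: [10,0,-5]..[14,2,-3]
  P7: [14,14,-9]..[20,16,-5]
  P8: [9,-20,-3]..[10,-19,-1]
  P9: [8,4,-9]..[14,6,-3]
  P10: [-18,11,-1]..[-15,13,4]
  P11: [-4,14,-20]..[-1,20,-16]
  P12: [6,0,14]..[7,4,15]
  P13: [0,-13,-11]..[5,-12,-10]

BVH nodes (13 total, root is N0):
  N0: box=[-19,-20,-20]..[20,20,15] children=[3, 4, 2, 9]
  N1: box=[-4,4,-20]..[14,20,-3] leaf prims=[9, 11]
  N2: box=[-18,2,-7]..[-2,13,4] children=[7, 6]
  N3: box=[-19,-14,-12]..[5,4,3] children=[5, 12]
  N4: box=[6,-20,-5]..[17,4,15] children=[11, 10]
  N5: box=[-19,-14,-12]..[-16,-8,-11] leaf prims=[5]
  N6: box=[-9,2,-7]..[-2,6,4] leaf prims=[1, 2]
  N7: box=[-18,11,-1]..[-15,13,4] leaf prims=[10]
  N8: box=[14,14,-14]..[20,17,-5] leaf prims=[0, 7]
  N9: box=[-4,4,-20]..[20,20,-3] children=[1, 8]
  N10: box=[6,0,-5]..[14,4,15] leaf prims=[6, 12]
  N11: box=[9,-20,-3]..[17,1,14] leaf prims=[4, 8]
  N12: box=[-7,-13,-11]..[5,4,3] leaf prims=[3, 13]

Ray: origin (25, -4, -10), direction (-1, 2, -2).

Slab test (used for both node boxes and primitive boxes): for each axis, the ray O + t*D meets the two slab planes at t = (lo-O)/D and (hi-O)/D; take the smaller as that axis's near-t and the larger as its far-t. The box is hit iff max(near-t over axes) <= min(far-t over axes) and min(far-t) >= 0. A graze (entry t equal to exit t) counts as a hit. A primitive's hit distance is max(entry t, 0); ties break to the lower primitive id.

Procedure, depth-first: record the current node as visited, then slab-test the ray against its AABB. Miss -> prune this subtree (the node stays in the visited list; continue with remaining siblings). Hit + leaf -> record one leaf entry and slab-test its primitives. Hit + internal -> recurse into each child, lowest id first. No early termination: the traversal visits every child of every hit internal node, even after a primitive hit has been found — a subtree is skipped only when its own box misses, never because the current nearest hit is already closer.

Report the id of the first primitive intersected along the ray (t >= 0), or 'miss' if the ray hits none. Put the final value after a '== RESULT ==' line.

Walk:
N0 x:[5,44] y:[-8,12] z:[-25/2,5] -> hit [5,5], descend [2, 3, 4, 9]
  N2 x:[27,43] y:[3,17/2] z:[-7,-3/2] -> miss, prune
  N3 x:[20,44] y:[-5,4] z:[-13/2,1] -> miss, prune
  N4 x:[8,19] y:[-8,4] z:[-25/2,-5/2] -> miss, prune
  N9 x:[5,29] y:[4,12] z:[-7/2,5] -> hit [5,5], descend [1, 8]
    N1 x:[11,29] y:[4,12] z:[-7/2,5] -> miss, prune
    N8 x:[5,11] y:[9,21/2] z:[-5/2,2] -> miss, prune

Summary -> nodes [0, 2, 3, 4, 9, 1, 8]; box-tests=7; leaf-entries=0; first=miss

== RESULT ==
miss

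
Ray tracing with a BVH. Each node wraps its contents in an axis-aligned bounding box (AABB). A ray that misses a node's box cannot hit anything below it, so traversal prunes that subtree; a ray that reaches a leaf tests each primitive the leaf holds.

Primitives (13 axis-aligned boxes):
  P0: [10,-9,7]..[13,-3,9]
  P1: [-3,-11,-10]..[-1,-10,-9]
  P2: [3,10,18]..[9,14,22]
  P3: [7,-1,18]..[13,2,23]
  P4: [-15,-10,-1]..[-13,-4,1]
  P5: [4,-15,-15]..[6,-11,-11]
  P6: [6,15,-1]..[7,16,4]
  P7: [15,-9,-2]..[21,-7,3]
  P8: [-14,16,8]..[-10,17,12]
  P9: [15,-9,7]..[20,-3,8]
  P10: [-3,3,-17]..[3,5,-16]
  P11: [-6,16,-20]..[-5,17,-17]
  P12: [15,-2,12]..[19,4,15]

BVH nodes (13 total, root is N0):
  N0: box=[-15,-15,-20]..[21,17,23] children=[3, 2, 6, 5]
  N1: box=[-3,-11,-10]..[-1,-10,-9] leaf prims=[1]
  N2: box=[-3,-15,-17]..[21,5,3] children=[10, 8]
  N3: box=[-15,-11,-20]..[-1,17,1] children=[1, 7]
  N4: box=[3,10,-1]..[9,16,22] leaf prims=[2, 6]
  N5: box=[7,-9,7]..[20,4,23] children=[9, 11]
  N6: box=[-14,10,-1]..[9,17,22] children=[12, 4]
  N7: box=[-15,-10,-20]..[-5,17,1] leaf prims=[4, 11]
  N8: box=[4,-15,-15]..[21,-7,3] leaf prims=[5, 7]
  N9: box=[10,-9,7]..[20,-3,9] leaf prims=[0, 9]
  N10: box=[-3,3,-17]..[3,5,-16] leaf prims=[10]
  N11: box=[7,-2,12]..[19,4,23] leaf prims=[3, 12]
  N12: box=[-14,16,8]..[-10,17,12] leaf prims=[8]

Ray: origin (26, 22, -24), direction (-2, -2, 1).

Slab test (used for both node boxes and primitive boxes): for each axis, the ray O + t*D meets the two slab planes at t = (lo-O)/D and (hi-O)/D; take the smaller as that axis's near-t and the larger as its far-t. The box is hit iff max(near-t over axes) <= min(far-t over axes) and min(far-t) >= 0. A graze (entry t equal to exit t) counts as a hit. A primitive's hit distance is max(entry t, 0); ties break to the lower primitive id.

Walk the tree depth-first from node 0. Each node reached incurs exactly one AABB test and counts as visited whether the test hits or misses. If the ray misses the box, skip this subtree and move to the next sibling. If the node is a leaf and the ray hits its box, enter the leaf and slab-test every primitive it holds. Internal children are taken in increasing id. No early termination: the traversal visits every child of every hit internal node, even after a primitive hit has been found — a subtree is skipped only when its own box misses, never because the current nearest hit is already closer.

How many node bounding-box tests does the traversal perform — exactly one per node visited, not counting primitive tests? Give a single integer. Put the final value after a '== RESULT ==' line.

Walk:
N0 x:[5/2,41/2] y:[5/2,37/2] z:[4,47] -> hit [4,37/2], descend [2, 3, 5, 6]
  N2 x:[5/2,29/2] y:[17/2,37/2] z:[7,27] -> hit [17/2,29/2], descend [8, 10]
    N8 x:[5/2,11] y:[29/2,37/2] z:[9,27] -> miss, prune
    N10 x:[23/2,29/2] y:[17/2,19/2] z:[7,8] -> miss, prune
  N3 x:[27/2,41/2] y:[5/2,33/2] z:[4,25] -> hit [27/2,33/2], descend [1, 7]
    N1 x:[27/2,29/2] y:[16,33/2] z:[14,15] -> miss, prune
    N7 x:[31/2,41/2] y:[5/2,16] z:[4,25] -> hit [31/2,16] leaf, test {P4(miss), P11(miss)}
  N5 x:[3,19/2] y:[9,31/2] z:[31,47] -> miss, prune
  N6 x:[17/2,20] y:[5/2,6] z:[23,46] -> miss, prune

order=[0, 2, 8, 10, 3, 1, 7, 5, 6]  |boxes|=9  |leaves|=1  hit=miss

== RESULT ==
9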